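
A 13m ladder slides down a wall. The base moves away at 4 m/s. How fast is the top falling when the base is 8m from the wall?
32√105/105 ≈ 3.123 m/s

x² + y² = 13²
2x·dx/dt + 2y·dy/dt = 0
dy/dt = -x/y · dx/dt = -8/√105 · 4 = -32√105/105 m/s
The top is descending at 32√105/105 ≈ 3.123 m/s.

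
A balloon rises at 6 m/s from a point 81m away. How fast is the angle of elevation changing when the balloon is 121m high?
0.022922 rad/s

tan(θ) = y/81
sec²(θ) · dθ/dt = (1/81) · dy/dt
dθ/dt = cos²(θ)/81 · 6 = 81/(81² + 121²) · 6
dθ/dt = 0.022922 rad/s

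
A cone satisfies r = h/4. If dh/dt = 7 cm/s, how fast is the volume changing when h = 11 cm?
847π/16 cm³/s

V = (1/3)π(h/4)²h = πh³/48
dV/dt = πh²/16 · 7
At h = 11: dV/dt = 847π/16 cm³/s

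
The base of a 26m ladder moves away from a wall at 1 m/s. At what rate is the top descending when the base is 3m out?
3√667/667 ≈ 0.1162 m/s

x² + y² = 26²
2x·dx/dt + 2y·dy/dt = 0
dy/dt = -x/y · dx/dt = -3/√667 · 1 = -3√667/667 m/s
The top is descending at 3√667/667 ≈ 0.1162 m/s.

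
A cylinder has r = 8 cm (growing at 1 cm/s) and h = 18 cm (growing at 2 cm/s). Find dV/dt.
416π cm³/s

V = πr²h
dV/dt = 2πrh·dr/dt + πr²·dh/dt
= 2π(8)(18)(1) + π(8)²(2)
= 416π cm³/s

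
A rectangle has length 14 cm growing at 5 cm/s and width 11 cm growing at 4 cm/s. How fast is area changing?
111 cm²/s

A = lw
dA/dt = w·dl/dt + l·dw/dt = 11·5 + 14·4 = 111 cm²/s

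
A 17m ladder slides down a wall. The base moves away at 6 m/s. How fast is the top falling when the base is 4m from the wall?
8√273/91 ≈ 1.453 m/s

x² + y² = 17²
2x·dx/dt + 2y·dy/dt = 0
dy/dt = -x/y · dx/dt = -4/√273 · 6 = -8√273/91 m/s
The top is descending at 8√273/91 ≈ 1.453 m/s.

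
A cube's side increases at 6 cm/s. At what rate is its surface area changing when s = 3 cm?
216 cm²/s

A = 6s²
dA/dt = 12s · ds/dt = 12·3·6 = 216 cm²/s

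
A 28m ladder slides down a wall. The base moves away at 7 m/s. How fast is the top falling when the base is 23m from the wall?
161√255/255 ≈ 10.08 m/s

x² + y² = 28²
2x·dx/dt + 2y·dy/dt = 0
dy/dt = -x/y · dx/dt = -23/√255 · 7 = -161√255/255 m/s
The top is descending at 161√255/255 ≈ 10.08 m/s.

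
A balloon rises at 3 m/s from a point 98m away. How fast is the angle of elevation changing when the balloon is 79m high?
0.018555 rad/s

tan(θ) = y/98
sec²(θ) · dθ/dt = (1/98) · dy/dt
dθ/dt = cos²(θ)/98 · 3 = 98/(98² + 79²) · 3
dθ/dt = 0.018555 rad/s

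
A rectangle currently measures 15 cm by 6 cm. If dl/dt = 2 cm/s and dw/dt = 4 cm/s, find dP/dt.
12 cm/s

P = 2(l + w)
dP/dt = 2(dl/dt + dw/dt) = 2(2 + 4) = 12 cm/s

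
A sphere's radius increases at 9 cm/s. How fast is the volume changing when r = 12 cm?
5184π cm³/s

V = (4/3)πr³
dV/dt = dV/dr · dr/dt = 4πr² · 9
At r = 12: dV/dt = 5184π cm³/s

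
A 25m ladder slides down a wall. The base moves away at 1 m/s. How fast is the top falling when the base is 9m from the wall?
9√34/136 ≈ 0.3859 m/s

x² + y² = 25²
2x·dx/dt + 2y·dy/dt = 0
dy/dt = -x/y · dx/dt = -9/(4√34) · 1 = -9√34/136 m/s
The top is descending at 9√34/136 ≈ 0.3859 m/s.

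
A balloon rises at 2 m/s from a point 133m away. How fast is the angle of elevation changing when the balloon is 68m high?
0.011921 rad/s

tan(θ) = y/133
sec²(θ) · dθ/dt = (1/133) · dy/dt
dθ/dt = cos²(θ)/133 · 2 = 133/(133² + 68²) · 2
dθ/dt = 0.011921 rad/s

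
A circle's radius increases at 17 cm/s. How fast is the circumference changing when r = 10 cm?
34π cm/s

C = 2πr
dC/dt = 2π · dr/dt = 2π · 17 = 34π cm/s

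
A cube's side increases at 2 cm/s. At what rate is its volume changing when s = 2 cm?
24 cm³/s

V = s³
dV/dt = 3s² · ds/dt = 3·2²·2 = 24 cm³/s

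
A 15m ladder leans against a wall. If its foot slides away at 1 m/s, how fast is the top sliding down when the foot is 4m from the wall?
4√209/209 ≈ 0.2767 m/s

x² + y² = 15²
2x·dx/dt + 2y·dy/dt = 0
dy/dt = -x/y · dx/dt = -4/√209 · 1 = -4√209/209 m/s
The top is descending at 4√209/209 ≈ 0.2767 m/s.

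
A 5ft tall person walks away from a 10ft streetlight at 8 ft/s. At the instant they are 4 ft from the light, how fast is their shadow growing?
8 ft/s

By similar triangles: 10/(x+s) = 5/s
Solving: s = 5x/5
ds/dt = 5/5 · dx/dt = 1 · 8 = 8 ft/s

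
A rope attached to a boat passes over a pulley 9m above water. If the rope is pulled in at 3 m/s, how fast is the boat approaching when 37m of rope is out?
111√322/644 ≈ 3.093 m/s

rope² = x² + 9²
x = √(37² - 9²) = 2√322
dx/dt = (rope/x) · d(rope)/dt = (37/(2√322)) · (-3) = -111√322/644 m/s
The boat approaches at 111√322/644 ≈ 3.093 m/s.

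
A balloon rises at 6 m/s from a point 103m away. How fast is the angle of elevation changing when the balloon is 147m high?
0.019182 rad/s

tan(θ) = y/103
sec²(θ) · dθ/dt = (1/103) · dy/dt
dθ/dt = cos²(θ)/103 · 6 = 103/(103² + 147²) · 6
dθ/dt = 0.019182 rad/s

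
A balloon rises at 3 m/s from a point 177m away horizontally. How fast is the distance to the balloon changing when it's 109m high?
327√43210/43210 ≈ 1.573 m/s

z² = 177² + y²
z = √(177² + 109²) = √43210
dz/dt = y/z · dy/dt = 109/√43210 · 3 = 327√43210/43210 ≈ 1.573 m/s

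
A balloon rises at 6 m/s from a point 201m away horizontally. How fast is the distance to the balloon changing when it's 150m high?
300√6989/6989 ≈ 3.589 m/s

z² = 201² + y²
z = √(201² + 150²) = 3√6989
dz/dt = y/z · dy/dt = 150/(3√6989) · 6 = 300√6989/6989 ≈ 3.589 m/s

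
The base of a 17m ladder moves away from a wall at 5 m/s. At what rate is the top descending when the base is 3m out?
3√70/28 ≈ 0.8964 m/s

x² + y² = 17²
2x·dx/dt + 2y·dy/dt = 0
dy/dt = -x/y · dx/dt = -3/(2√70) · 5 = -3√70/28 m/s
The top is descending at 3√70/28 ≈ 0.8964 m/s.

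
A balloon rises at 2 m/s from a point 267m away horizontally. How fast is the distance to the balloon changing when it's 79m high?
79√77530/38765 ≈ 0.5674 m/s

z² = 267² + y²
z = √(267² + 79²) = √77530
dz/dt = y/z · dy/dt = 79/√77530 · 2 = 79√77530/38765 ≈ 0.5674 m/s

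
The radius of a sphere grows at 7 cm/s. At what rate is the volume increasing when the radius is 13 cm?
4732π cm³/s

V = (4/3)πr³
dV/dt = dV/dr · dr/dt = 4πr² · 7
At r = 13: dV/dt = 4732π cm³/s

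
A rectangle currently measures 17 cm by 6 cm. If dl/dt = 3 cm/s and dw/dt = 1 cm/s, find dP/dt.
8 cm/s

P = 2(l + w)
dP/dt = 2(dl/dt + dw/dt) = 2(3 + 1) = 8 cm/s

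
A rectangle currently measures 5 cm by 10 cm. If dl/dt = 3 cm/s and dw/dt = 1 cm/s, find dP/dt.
8 cm/s

P = 2(l + w)
dP/dt = 2(dl/dt + dw/dt) = 2(3 + 1) = 8 cm/s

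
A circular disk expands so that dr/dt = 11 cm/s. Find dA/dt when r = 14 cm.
308π cm²/s

A = πr²
dA/dt = 2πr · dr/dt = 2π(14)(11) = 308π cm²/s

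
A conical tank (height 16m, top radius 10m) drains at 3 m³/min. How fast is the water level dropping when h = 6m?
16/(75π) ≈ 0.06791 m/min

r/h = 10/16, so r = (5/8)h
V = (1/3)πr²h = (1/3)π((5/8)h)²h = (25/192)πh³
dV/dh = (25/64)πh²
dh/dt = (dV/dt)/(dV/dh) = -3/((25/64)π·6²) = -16/(75π) m/min
The level is dropping at 16/(75π) ≈ 0.06791 m/min.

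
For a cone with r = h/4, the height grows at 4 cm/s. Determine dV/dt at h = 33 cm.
1089π/4 cm³/s

V = (1/3)π(h/4)²h = πh³/48
dV/dt = πh²/16 · 4
At h = 33: dV/dt = 1089π/4 cm³/s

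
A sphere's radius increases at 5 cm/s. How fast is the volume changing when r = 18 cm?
6480π cm³/s

V = (4/3)πr³
dV/dt = dV/dr · dr/dt = 4πr² · 5
At r = 18: dV/dt = 6480π cm³/s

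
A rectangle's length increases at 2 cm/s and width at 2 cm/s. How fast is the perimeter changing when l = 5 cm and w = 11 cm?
8 cm/s

P = 2(l + w)
dP/dt = 2(dl/dt + dw/dt) = 2(2 + 2) = 8 cm/s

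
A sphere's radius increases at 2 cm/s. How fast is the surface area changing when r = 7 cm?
112π cm²/s

S = 4πr²
dS/dt = dS/dr · dr/dt = 8πr · 2
At r = 7: dS/dt = 112π cm²/s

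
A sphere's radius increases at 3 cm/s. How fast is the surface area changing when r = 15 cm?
360π cm²/s

S = 4πr²
dS/dt = dS/dr · dr/dt = 8πr · 3
At r = 15: dS/dt = 360π cm²/s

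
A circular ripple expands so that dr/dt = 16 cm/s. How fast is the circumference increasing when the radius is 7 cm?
32π cm/s

C = 2πr
dC/dt = 2π · dr/dt = 2π · 16 = 32π cm/s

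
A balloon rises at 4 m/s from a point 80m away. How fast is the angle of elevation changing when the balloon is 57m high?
0.033164 rad/s

tan(θ) = y/80
sec²(θ) · dθ/dt = (1/80) · dy/dt
dθ/dt = cos²(θ)/80 · 4 = 80/(80² + 57²) · 4
dθ/dt = 0.033164 rad/s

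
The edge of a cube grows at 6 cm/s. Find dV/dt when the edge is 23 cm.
9522 cm³/s

V = s³
dV/dt = 3s² · ds/dt = 3·23²·6 = 9522 cm³/s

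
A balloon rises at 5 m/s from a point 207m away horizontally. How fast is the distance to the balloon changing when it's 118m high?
590√56773/56773 ≈ 2.476 m/s

z² = 207² + y²
z = √(207² + 118²) = √56773
dz/dt = y/z · dy/dt = 118/√56773 · 5 = 590√56773/56773 ≈ 2.476 m/s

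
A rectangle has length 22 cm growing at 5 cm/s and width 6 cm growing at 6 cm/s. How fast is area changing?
162 cm²/s

A = lw
dA/dt = w·dl/dt + l·dw/dt = 6·5 + 22·6 = 162 cm²/s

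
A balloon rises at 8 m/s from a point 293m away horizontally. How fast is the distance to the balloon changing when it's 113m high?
452√98618/49309 ≈ 2.879 m/s

z² = 293² + y²
z = √(293² + 113²) = √98618
dz/dt = y/z · dy/dt = 113/√98618 · 8 = 452√98618/49309 ≈ 2.879 m/s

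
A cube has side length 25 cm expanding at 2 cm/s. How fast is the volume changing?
3750 cm³/s

V = s³
dV/dt = 3s² · ds/dt = 3·25²·2 = 3750 cm³/s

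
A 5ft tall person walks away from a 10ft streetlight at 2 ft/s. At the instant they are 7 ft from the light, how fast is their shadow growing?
2 ft/s

By similar triangles: 10/(x+s) = 5/s
Solving: s = 5x/5
ds/dt = 5/5 · dx/dt = 1 · 2 = 2 ft/s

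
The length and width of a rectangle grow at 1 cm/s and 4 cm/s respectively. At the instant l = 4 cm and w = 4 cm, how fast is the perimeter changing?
10 cm/s

P = 2(l + w)
dP/dt = 2(dl/dt + dw/dt) = 2(1 + 4) = 10 cm/s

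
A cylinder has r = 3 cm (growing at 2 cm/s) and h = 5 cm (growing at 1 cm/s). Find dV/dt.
69π cm³/s

V = πr²h
dV/dt = 2πrh·dr/dt + πr²·dh/dt
= 2π(3)(5)(2) + π(3)²(1)
= 69π cm³/s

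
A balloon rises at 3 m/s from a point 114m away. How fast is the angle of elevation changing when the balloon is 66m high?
0.01971 rad/s

tan(θ) = y/114
sec²(θ) · dθ/dt = (1/114) · dy/dt
dθ/dt = cos²(θ)/114 · 3 = 114/(114² + 66²) · 3
dθ/dt = 0.01971 rad/s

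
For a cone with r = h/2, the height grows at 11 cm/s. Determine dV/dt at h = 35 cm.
13475π/4 cm³/s

V = (1/3)π(h/2)²h = πh³/12
dV/dt = πh²/4 · 11
At h = 35: dV/dt = 13475π/4 cm³/s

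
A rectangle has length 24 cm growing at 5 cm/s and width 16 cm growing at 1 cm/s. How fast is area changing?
104 cm²/s

A = lw
dA/dt = w·dl/dt + l·dw/dt = 16·5 + 24·1 = 104 cm²/s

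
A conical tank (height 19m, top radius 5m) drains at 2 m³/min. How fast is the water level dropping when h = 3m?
722/(225π) ≈ 1.021 m/min

r/h = 5/19, so r = (5/19)h
V = (1/3)πr²h = (1/3)π((5/19)h)²h = (25/1083)πh³
dV/dh = (25/361)πh²
dh/dt = (dV/dt)/(dV/dh) = -2/((25/361)π·3²) = -722/(225π) m/min
The level is dropping at 722/(225π) ≈ 1.021 m/min.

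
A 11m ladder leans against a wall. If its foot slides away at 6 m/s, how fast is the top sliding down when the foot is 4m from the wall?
8√105/35 ≈ 2.342 m/s

x² + y² = 11²
2x·dx/dt + 2y·dy/dt = 0
dy/dt = -x/y · dx/dt = -4/√105 · 6 = -8√105/35 m/s
The top is descending at 8√105/35 ≈ 2.342 m/s.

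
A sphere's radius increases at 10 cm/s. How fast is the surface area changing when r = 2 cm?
160π cm²/s

S = 4πr²
dS/dt = dS/dr · dr/dt = 8πr · 10
At r = 2: dS/dt = 160π cm²/s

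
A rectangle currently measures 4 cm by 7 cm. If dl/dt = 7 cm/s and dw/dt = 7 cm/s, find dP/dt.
28 cm/s

P = 2(l + w)
dP/dt = 2(dl/dt + dw/dt) = 2(7 + 7) = 28 cm/s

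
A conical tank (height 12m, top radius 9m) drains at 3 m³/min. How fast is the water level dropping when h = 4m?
1/(3π) ≈ 0.1061 m/min

r/h = 9/12, so r = (3/4)h
V = (1/3)πr²h = (1/3)π((3/4)h)²h = (3/16)πh³
dV/dh = (9/16)πh²
dh/dt = (dV/dt)/(dV/dh) = -3/((9/16)π·4²) = -1/(3π) m/min
The level is dropping at 1/(3π) ≈ 0.1061 m/min.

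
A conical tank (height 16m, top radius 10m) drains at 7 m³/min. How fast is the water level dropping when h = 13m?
448/(4225π) ≈ 0.03375 m/min

r/h = 10/16, so r = (5/8)h
V = (1/3)πr²h = (1/3)π((5/8)h)²h = (25/192)πh³
dV/dh = (25/64)πh²
dh/dt = (dV/dt)/(dV/dh) = -7/((25/64)π·13²) = -448/(4225π) m/min
The level is dropping at 448/(4225π) ≈ 0.03375 m/min.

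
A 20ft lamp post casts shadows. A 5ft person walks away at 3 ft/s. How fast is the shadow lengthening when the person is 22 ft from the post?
1 ft/s

By similar triangles: 20/(x+s) = 5/s
Solving: s = 5x/15
ds/dt = 5/15 · dx/dt = 1/3 · 3 = 1 ft/s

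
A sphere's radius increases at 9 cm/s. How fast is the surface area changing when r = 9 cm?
648π cm²/s

S = 4πr²
dS/dt = dS/dr · dr/dt = 8πr · 9
At r = 9: dS/dt = 648π cm²/s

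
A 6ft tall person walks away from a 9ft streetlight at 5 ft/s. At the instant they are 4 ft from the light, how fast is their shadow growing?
10 ft/s

By similar triangles: 9/(x+s) = 6/s
Solving: s = 6x/3
ds/dt = 6/3 · dx/dt = 2 · 5 = 10 ft/s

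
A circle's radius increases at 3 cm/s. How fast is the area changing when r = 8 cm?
48π cm²/s

A = πr²
dA/dt = 2πr · dr/dt = 2π(8)(3) = 48π cm²/s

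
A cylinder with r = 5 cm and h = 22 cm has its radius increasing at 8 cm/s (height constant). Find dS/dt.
512π cm²/s

S = 2πrh + 2πr² (lateral + bases)
dS/dt = (2πh + 4πr)·dr/dt = (2π·22 + 4π·5)·8
= 512π cm²/s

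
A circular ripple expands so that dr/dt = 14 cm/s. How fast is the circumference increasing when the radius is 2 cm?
28π cm/s

C = 2πr
dC/dt = 2π · dr/dt = 2π · 14 = 28π cm/s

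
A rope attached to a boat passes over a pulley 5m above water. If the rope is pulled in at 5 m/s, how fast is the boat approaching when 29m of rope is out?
145√51/204 ≈ 5.076 m/s

rope² = x² + 5²
x = √(29² - 5²) = 4√51
dx/dt = (rope/x) · d(rope)/dt = (29/(4√51)) · (-5) = -145√51/204 m/s
The boat approaches at 145√51/204 ≈ 5.076 m/s.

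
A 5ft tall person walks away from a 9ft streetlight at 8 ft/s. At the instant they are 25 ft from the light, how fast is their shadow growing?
10 ft/s

By similar triangles: 9/(x+s) = 5/s
Solving: s = 5x/4
ds/dt = 5/4 · dx/dt = 5/4 · 8 = 10 ft/s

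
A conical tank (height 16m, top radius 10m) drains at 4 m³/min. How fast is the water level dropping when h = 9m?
256/(2025π) ≈ 0.04024 m/min

r/h = 10/16, so r = (5/8)h
V = (1/3)πr²h = (1/3)π((5/8)h)²h = (25/192)πh³
dV/dh = (25/64)πh²
dh/dt = (dV/dt)/(dV/dh) = -4/((25/64)π·9²) = -256/(2025π) m/min
The level is dropping at 256/(2025π) ≈ 0.04024 m/min.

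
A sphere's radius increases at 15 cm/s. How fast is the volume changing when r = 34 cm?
69360π cm³/s

V = (4/3)πr³
dV/dt = dV/dr · dr/dt = 4πr² · 15
At r = 34: dV/dt = 69360π cm³/s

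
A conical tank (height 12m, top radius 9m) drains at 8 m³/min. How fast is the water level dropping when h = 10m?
32/(225π) ≈ 0.04527 m/min

r/h = 9/12, so r = (3/4)h
V = (1/3)πr²h = (1/3)π((3/4)h)²h = (3/16)πh³
dV/dh = (9/16)πh²
dh/dt = (dV/dt)/(dV/dh) = -8/((9/16)π·10²) = -32/(225π) m/min
The level is dropping at 32/(225π) ≈ 0.04527 m/min.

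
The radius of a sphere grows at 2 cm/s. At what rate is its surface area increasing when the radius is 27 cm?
432π cm²/s

S = 4πr²
dS/dt = dS/dr · dr/dt = 8πr · 2
At r = 27: dS/dt = 432π cm²/s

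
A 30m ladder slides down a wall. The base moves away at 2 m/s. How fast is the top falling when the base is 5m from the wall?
2√35/35 ≈ 0.3381 m/s

x² + y² = 30²
2x·dx/dt + 2y·dy/dt = 0
dy/dt = -x/y · dx/dt = -5/(5√35) · 2 = -2√35/35 m/s
The top is descending at 2√35/35 ≈ 0.3381 m/s.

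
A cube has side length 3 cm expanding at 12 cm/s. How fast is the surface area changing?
432 cm²/s

A = 6s²
dA/dt = 12s · ds/dt = 12·3·12 = 432 cm²/s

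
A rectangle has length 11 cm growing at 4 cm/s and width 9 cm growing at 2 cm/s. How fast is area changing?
58 cm²/s

A = lw
dA/dt = w·dl/dt + l·dw/dt = 9·4 + 11·2 = 58 cm²/s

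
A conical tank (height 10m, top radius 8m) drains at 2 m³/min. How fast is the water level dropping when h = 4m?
25/(128π) ≈ 0.06217 m/min

r/h = 8/10, so r = (4/5)h
V = (1/3)πr²h = (1/3)π((4/5)h)²h = (16/75)πh³
dV/dh = (16/25)πh²
dh/dt = (dV/dt)/(dV/dh) = -2/((16/25)π·4²) = -25/(128π) m/min
The level is dropping at 25/(128π) ≈ 0.06217 m/min.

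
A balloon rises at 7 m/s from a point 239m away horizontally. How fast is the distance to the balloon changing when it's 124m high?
868√72497/72497 ≈ 3.224 m/s

z² = 239² + y²
z = √(239² + 124²) = √72497
dz/dt = y/z · dy/dt = 124/√72497 · 7 = 868√72497/72497 ≈ 3.224 m/s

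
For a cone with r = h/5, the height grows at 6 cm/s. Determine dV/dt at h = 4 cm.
96π/25 cm³/s

V = (1/3)π(h/5)²h = πh³/75
dV/dt = πh²/25 · 6
At h = 4: dV/dt = 96π/25 cm³/s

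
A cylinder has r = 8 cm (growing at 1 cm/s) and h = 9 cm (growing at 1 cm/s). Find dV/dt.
208π cm³/s

V = πr²h
dV/dt = 2πrh·dr/dt + πr²·dh/dt
= 2π(8)(9)(1) + π(8)²(1)
= 208π cm³/s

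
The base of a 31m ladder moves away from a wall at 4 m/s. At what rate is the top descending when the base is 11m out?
11√210/105 ≈ 1.518 m/s

x² + y² = 31²
2x·dx/dt + 2y·dy/dt = 0
dy/dt = -x/y · dx/dt = -11/(2√210) · 4 = -11√210/105 m/s
The top is descending at 11√210/105 ≈ 1.518 m/s.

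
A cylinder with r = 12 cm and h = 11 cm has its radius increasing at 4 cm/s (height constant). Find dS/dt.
280π cm²/s

S = 2πrh + 2πr² (lateral + bases)
dS/dt = (2πh + 4πr)·dr/dt = (2π·11 + 4π·12)·4
= 280π cm²/s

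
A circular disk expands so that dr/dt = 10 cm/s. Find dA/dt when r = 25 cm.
500π cm²/s

A = πr²
dA/dt = 2πr · dr/dt = 2π(25)(10) = 500π cm²/s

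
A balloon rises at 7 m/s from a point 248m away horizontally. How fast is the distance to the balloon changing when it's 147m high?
1029√83113/83113 ≈ 3.569 m/s

z² = 248² + y²
z = √(248² + 147²) = √83113
dz/dt = y/z · dy/dt = 147/√83113 · 7 = 1029√83113/83113 ≈ 3.569 m/s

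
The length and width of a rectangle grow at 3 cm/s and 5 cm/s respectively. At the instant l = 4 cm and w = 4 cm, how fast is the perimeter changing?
16 cm/s

P = 2(l + w)
dP/dt = 2(dl/dt + dw/dt) = 2(3 + 5) = 16 cm/s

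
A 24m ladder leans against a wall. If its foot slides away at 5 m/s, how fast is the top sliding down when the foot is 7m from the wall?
35√527/527 ≈ 1.525 m/s

x² + y² = 24²
2x·dx/dt + 2y·dy/dt = 0
dy/dt = -x/y · dx/dt = -7/√527 · 5 = -35√527/527 m/s
The top is descending at 35√527/527 ≈ 1.525 m/s.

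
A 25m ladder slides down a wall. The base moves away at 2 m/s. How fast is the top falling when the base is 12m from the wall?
24√481/481 ≈ 1.094 m/s

x² + y² = 25²
2x·dx/dt + 2y·dy/dt = 0
dy/dt = -x/y · dx/dt = -12/√481 · 2 = -24√481/481 m/s
The top is descending at 24√481/481 ≈ 1.094 m/s.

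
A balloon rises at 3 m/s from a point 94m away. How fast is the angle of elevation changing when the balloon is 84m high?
0.017745 rad/s

tan(θ) = y/94
sec²(θ) · dθ/dt = (1/94) · dy/dt
dθ/dt = cos²(θ)/94 · 3 = 94/(94² + 84²) · 3
dθ/dt = 0.017745 rad/s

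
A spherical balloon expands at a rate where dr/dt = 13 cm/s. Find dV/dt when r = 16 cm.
13312π cm³/s

V = (4/3)πr³
dV/dt = dV/dr · dr/dt = 4πr² · 13
At r = 16: dV/dt = 13312π cm³/s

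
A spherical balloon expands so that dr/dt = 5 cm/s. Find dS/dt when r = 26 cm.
1040π cm²/s

S = 4πr²
dS/dt = dS/dr · dr/dt = 8πr · 5
At r = 26: dS/dt = 1040π cm²/s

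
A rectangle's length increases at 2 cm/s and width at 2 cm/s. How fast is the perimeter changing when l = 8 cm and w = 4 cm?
8 cm/s

P = 2(l + w)
dP/dt = 2(dl/dt + dw/dt) = 2(2 + 2) = 8 cm/s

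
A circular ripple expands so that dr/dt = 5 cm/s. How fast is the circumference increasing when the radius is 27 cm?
10π cm/s

C = 2πr
dC/dt = 2π · dr/dt = 2π · 5 = 10π cm/s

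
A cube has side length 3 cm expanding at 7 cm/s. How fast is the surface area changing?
252 cm²/s

A = 6s²
dA/dt = 12s · ds/dt = 12·3·7 = 252 cm²/s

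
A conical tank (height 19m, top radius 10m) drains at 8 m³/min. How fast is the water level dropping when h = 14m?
361/(2450π) ≈ 0.0469 m/min

r/h = 10/19, so r = (10/19)h
V = (1/3)πr²h = (1/3)π((10/19)h)²h = (100/1083)πh³
dV/dh = (100/361)πh²
dh/dt = (dV/dt)/(dV/dh) = -8/((100/361)π·14²) = -361/(2450π) m/min
The level is dropping at 361/(2450π) ≈ 0.0469 m/min.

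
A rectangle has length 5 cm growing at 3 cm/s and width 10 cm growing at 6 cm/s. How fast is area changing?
60 cm²/s

A = lw
dA/dt = w·dl/dt + l·dw/dt = 10·3 + 5·6 = 60 cm²/s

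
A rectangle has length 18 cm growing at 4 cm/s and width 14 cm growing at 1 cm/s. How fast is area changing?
74 cm²/s

A = lw
dA/dt = w·dl/dt + l·dw/dt = 14·4 + 18·1 = 74 cm²/s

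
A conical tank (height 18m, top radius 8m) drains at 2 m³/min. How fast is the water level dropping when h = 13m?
81/(1352π) ≈ 0.01907 m/min

r/h = 8/18, so r = (4/9)h
V = (1/3)πr²h = (1/3)π((4/9)h)²h = (16/243)πh³
dV/dh = (16/81)πh²
dh/dt = (dV/dt)/(dV/dh) = -2/((16/81)π·13²) = -81/(1352π) m/min
The level is dropping at 81/(1352π) ≈ 0.01907 m/min.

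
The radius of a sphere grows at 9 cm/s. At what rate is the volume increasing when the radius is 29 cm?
30276π cm³/s

V = (4/3)πr³
dV/dt = dV/dr · dr/dt = 4πr² · 9
At r = 29: dV/dt = 30276π cm³/s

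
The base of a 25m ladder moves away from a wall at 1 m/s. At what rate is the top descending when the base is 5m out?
√6/12 ≈ 0.2041 m/s

x² + y² = 25²
2x·dx/dt + 2y·dy/dt = 0
dy/dt = -x/y · dx/dt = -5/(10√6) · 1 = -√6/12 m/s
The top is descending at √6/12 ≈ 0.2041 m/s.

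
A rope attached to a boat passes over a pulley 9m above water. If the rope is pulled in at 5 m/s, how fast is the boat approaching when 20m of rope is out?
100√319/319 ≈ 5.599 m/s

rope² = x² + 9²
x = √(20² - 9²) = √319
dx/dt = (rope/x) · d(rope)/dt = (20/√319) · (-5) = -100√319/319 m/s
The boat approaches at 100√319/319 ≈ 5.599 m/s.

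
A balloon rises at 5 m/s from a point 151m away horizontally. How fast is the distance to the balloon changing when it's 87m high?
87√30370/6074 ≈ 2.496 m/s

z² = 151² + y²
z = √(151² + 87²) = √30370
dz/dt = y/z · dy/dt = 87/√30370 · 5 = 87√30370/6074 ≈ 2.496 m/s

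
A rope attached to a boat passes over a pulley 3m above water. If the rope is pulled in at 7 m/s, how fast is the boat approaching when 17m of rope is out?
17√70/20 ≈ 7.112 m/s

rope² = x² + 3²
x = √(17² - 3²) = 2√70
dx/dt = (rope/x) · d(rope)/dt = (17/(2√70)) · (-7) = -17√70/20 m/s
The boat approaches at 17√70/20 ≈ 7.112 m/s.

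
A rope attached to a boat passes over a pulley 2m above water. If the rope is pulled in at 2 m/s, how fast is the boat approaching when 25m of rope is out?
50√69/207 ≈ 2.006 m/s

rope² = x² + 2²
x = √(25² - 2²) = 3√69
dx/dt = (rope/x) · d(rope)/dt = (25/(3√69)) · (-2) = -50√69/207 m/s
The boat approaches at 50√69/207 ≈ 2.006 m/s.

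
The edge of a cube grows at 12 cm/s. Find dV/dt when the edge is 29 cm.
30276 cm³/s

V = s³
dV/dt = 3s² · ds/dt = 3·29²·12 = 30276 cm³/s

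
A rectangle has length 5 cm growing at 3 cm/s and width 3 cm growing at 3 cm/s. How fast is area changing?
24 cm²/s

A = lw
dA/dt = w·dl/dt + l·dw/dt = 3·3 + 5·3 = 24 cm²/s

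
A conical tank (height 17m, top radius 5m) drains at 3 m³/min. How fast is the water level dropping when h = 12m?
289/(1200π) ≈ 0.07666 m/min

r/h = 5/17, so r = (5/17)h
V = (1/3)πr²h = (1/3)π((5/17)h)²h = (25/867)πh³
dV/dh = (25/289)πh²
dh/dt = (dV/dt)/(dV/dh) = -3/((25/289)π·12²) = -289/(1200π) m/min
The level is dropping at 289/(1200π) ≈ 0.07666 m/min.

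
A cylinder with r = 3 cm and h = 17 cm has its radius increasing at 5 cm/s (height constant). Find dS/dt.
230π cm²/s

S = 2πrh + 2πr² (lateral + bases)
dS/dt = (2πh + 4πr)·dr/dt = (2π·17 + 4π·3)·5
= 230π cm²/s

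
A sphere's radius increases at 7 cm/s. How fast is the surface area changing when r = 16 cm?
896π cm²/s

S = 4πr²
dS/dt = dS/dr · dr/dt = 8πr · 7
At r = 16: dS/dt = 896π cm²/s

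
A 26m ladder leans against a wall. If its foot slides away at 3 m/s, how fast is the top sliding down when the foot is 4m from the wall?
2√165/55 ≈ 0.4671 m/s

x² + y² = 26²
2x·dx/dt + 2y·dy/dt = 0
dy/dt = -x/y · dx/dt = -4/(2√165) · 3 = -2√165/55 m/s
The top is descending at 2√165/55 ≈ 0.4671 m/s.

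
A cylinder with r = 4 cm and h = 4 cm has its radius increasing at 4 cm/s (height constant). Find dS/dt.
96π cm²/s

S = 2πrh + 2πr² (lateral + bases)
dS/dt = (2πh + 4πr)·dr/dt = (2π·4 + 4π·4)·4
= 96π cm²/s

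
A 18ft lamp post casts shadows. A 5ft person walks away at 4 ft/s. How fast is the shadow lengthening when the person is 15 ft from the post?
20/13 ft/s

By similar triangles: 18/(x+s) = 5/s
Solving: s = 5x/13
ds/dt = 5/13 · dx/dt = 5/13 · 4 = 20/13 ft/s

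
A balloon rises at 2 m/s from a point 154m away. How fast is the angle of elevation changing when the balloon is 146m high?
0.00684 rad/s

tan(θ) = y/154
sec²(θ) · dθ/dt = (1/154) · dy/dt
dθ/dt = cos²(θ)/154 · 2 = 154/(154² + 146²) · 2
dθ/dt = 0.00684 rad/s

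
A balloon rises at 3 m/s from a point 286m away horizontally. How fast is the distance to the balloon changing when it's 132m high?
18√205/205 ≈ 1.257 m/s

z² = 286² + y²
z = √(286² + 132²) = 22√205
dz/dt = y/z · dy/dt = 132/(22√205) · 3 = 18√205/205 ≈ 1.257 m/s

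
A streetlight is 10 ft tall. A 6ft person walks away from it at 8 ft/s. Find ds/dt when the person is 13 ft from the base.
12 ft/s

By similar triangles: 10/(x+s) = 6/s
Solving: s = 6x/4
ds/dt = 6/4 · dx/dt = 3/2 · 8 = 12 ft/s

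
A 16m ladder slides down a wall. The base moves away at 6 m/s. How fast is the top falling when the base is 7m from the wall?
14√23/23 ≈ 2.919 m/s

x² + y² = 16²
2x·dx/dt + 2y·dy/dt = 0
dy/dt = -x/y · dx/dt = -7/(3√23) · 6 = -14√23/23 m/s
The top is descending at 14√23/23 ≈ 2.919 m/s.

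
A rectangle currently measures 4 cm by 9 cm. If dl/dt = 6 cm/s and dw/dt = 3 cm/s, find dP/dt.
18 cm/s

P = 2(l + w)
dP/dt = 2(dl/dt + dw/dt) = 2(6 + 3) = 18 cm/s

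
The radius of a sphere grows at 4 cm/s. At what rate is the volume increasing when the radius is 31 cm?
15376π cm³/s

V = (4/3)πr³
dV/dt = dV/dr · dr/dt = 4πr² · 4
At r = 31: dV/dt = 15376π cm³/s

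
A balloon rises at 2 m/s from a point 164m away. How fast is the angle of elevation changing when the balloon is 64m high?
0.010583 rad/s

tan(θ) = y/164
sec²(θ) · dθ/dt = (1/164) · dy/dt
dθ/dt = cos²(θ)/164 · 2 = 164/(164² + 64²) · 2
dθ/dt = 0.010583 rad/s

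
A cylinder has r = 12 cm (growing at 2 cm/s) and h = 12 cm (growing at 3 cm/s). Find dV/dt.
1008π cm³/s

V = πr²h
dV/dt = 2πrh·dr/dt + πr²·dh/dt
= 2π(12)(12)(2) + π(12)²(3)
= 1008π cm³/s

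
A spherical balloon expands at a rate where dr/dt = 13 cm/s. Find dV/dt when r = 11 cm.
6292π cm³/s

V = (4/3)πr³
dV/dt = dV/dr · dr/dt = 4πr² · 13
At r = 11: dV/dt = 6292π cm³/s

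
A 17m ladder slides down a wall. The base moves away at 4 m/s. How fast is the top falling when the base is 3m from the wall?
3√70/35 ≈ 0.7171 m/s

x² + y² = 17²
2x·dx/dt + 2y·dy/dt = 0
dy/dt = -x/y · dx/dt = -3/(2√70) · 4 = -3√70/35 m/s
The top is descending at 3√70/35 ≈ 0.7171 m/s.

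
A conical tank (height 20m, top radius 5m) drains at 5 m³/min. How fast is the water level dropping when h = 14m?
20/(49π) ≈ 0.1299 m/min

r/h = 5/20, so r = (1/4)h
V = (1/3)πr²h = (1/3)π((1/4)h)²h = (1/48)πh³
dV/dh = (1/16)πh²
dh/dt = (dV/dt)/(dV/dh) = -5/((1/16)π·14²) = -20/(49π) m/min
The level is dropping at 20/(49π) ≈ 0.1299 m/min.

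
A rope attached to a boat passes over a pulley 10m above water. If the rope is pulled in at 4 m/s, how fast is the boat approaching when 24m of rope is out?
48√119/119 ≈ 4.4 m/s

rope² = x² + 10²
x = √(24² - 10²) = 2√119
dx/dt = (rope/x) · d(rope)/dt = (24/(2√119)) · (-4) = -48√119/119 m/s
The boat approaches at 48√119/119 ≈ 4.4 m/s.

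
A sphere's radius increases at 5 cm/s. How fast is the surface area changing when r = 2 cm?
80π cm²/s

S = 4πr²
dS/dt = dS/dr · dr/dt = 8πr · 5
At r = 2: dS/dt = 80π cm²/s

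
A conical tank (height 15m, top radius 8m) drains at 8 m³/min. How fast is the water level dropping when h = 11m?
225/(968π) ≈ 0.07399 m/min

r/h = 8/15, so r = (8/15)h
V = (1/3)πr²h = (1/3)π((8/15)h)²h = (64/675)πh³
dV/dh = (64/225)πh²
dh/dt = (dV/dt)/(dV/dh) = -8/((64/225)π·11²) = -225/(968π) m/min
The level is dropping at 225/(968π) ≈ 0.07399 m/min.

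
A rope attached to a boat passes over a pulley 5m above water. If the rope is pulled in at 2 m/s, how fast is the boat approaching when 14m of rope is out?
28√19/57 ≈ 2.141 m/s

rope² = x² + 5²
x = √(14² - 5²) = 3√19
dx/dt = (rope/x) · d(rope)/dt = (14/(3√19)) · (-2) = -28√19/57 m/s
The boat approaches at 28√19/57 ≈ 2.141 m/s.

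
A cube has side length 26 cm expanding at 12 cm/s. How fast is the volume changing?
24336 cm³/s

V = s³
dV/dt = 3s² · ds/dt = 3·26²·12 = 24336 cm³/s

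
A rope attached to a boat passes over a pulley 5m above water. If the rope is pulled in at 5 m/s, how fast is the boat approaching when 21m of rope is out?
105√26/104 ≈ 5.148 m/s

rope² = x² + 5²
x = √(21² - 5²) = 4√26
dx/dt = (rope/x) · d(rope)/dt = (21/(4√26)) · (-5) = -105√26/104 m/s
The boat approaches at 105√26/104 ≈ 5.148 m/s.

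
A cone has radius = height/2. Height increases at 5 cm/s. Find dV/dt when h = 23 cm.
2645π/4 cm³/s

V = (1/3)π(h/2)²h = πh³/12
dV/dt = πh²/4 · 5
At h = 23: dV/dt = 2645π/4 cm³/s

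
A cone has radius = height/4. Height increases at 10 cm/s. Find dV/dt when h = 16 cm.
160π cm³/s

V = (1/3)π(h/4)²h = πh³/48
dV/dt = πh²/16 · 10
At h = 16: dV/dt = 160π cm³/s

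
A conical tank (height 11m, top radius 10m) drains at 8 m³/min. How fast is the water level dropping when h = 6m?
121/(450π) ≈ 0.08559 m/min

r/h = 10/11, so r = (10/11)h
V = (1/3)πr²h = (1/3)π((10/11)h)²h = (100/363)πh³
dV/dh = (100/121)πh²
dh/dt = (dV/dt)/(dV/dh) = -8/((100/121)π·6²) = -121/(450π) m/min
The level is dropping at 121/(450π) ≈ 0.08559 m/min.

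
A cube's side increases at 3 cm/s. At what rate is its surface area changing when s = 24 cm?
864 cm²/s

A = 6s²
dA/dt = 12s · ds/dt = 12·24·3 = 864 cm²/s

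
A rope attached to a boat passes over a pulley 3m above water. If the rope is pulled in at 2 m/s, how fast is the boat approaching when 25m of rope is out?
25√154/154 ≈ 2.015 m/s

rope² = x² + 3²
x = √(25² - 3²) = 2√154
dx/dt = (rope/x) · d(rope)/dt = (25/(2√154)) · (-2) = -25√154/154 m/s
The boat approaches at 25√154/154 ≈ 2.015 m/s.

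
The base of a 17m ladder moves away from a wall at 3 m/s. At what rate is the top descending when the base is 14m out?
14√93/31 ≈ 4.355 m/s

x² + y² = 17²
2x·dx/dt + 2y·dy/dt = 0
dy/dt = -x/y · dx/dt = -14/√93 · 3 = -14√93/31 m/s
The top is descending at 14√93/31 ≈ 4.355 m/s.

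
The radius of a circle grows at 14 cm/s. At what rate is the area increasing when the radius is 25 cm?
700π cm²/s

A = πr²
dA/dt = 2πr · dr/dt = 2π(25)(14) = 700π cm²/s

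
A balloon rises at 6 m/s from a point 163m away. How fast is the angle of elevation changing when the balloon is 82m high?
0.029376 rad/s

tan(θ) = y/163
sec²(θ) · dθ/dt = (1/163) · dy/dt
dθ/dt = cos²(θ)/163 · 6 = 163/(163² + 82²) · 6
dθ/dt = 0.029376 rad/s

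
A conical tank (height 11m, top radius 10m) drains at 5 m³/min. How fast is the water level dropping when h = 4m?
121/(320π) ≈ 0.1204 m/min

r/h = 10/11, so r = (10/11)h
V = (1/3)πr²h = (1/3)π((10/11)h)²h = (100/363)πh³
dV/dh = (100/121)πh²
dh/dt = (dV/dt)/(dV/dh) = -5/((100/121)π·4²) = -121/(320π) m/min
The level is dropping at 121/(320π) ≈ 0.1204 m/min.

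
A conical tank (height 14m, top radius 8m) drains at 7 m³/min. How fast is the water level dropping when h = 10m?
343/(1600π) ≈ 0.06824 m/min

r/h = 8/14, so r = (4/7)h
V = (1/3)πr²h = (1/3)π((4/7)h)²h = (16/147)πh³
dV/dh = (16/49)πh²
dh/dt = (dV/dt)/(dV/dh) = -7/((16/49)π·10²) = -343/(1600π) m/min
The level is dropping at 343/(1600π) ≈ 0.06824 m/min.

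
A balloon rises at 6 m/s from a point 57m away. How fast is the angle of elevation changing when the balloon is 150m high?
0.013282 rad/s

tan(θ) = y/57
sec²(θ) · dθ/dt = (1/57) · dy/dt
dθ/dt = cos²(θ)/57 · 6 = 57/(57² + 150²) · 6
dθ/dt = 0.013282 rad/s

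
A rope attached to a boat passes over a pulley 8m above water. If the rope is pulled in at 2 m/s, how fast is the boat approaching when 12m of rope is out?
6√5/5 ≈ 2.683 m/s

rope² = x² + 8²
x = √(12² - 8²) = 4√5
dx/dt = (rope/x) · d(rope)/dt = (12/(4√5)) · (-2) = -6√5/5 m/s
The boat approaches at 6√5/5 ≈ 2.683 m/s.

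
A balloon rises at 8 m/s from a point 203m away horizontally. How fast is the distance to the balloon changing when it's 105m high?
60√1066/533 ≈ 3.675 m/s

z² = 203² + y²
z = √(203² + 105²) = 7√1066
dz/dt = y/z · dy/dt = 105/(7√1066) · 8 = 60√1066/533 ≈ 3.675 m/s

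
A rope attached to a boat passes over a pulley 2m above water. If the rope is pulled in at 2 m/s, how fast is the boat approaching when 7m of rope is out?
14√5/15 ≈ 2.087 m/s

rope² = x² + 2²
x = √(7² - 2²) = 3√5
dx/dt = (rope/x) · d(rope)/dt = (7/(3√5)) · (-2) = -14√5/15 m/s
The boat approaches at 14√5/15 ≈ 2.087 m/s.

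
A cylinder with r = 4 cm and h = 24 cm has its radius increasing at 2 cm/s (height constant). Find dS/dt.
128π cm²/s

S = 2πrh + 2πr² (lateral + bases)
dS/dt = (2πh + 4πr)·dr/dt = (2π·24 + 4π·4)·2
= 128π cm²/s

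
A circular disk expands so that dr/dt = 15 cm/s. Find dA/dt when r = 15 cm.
450π cm²/s

A = πr²
dA/dt = 2πr · dr/dt = 2π(15)(15) = 450π cm²/s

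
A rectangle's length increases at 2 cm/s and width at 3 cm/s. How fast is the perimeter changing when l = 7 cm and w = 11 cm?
10 cm/s

P = 2(l + w)
dP/dt = 2(dl/dt + dw/dt) = 2(2 + 3) = 10 cm/s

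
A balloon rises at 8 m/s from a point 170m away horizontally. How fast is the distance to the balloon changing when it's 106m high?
212√10034/5017 ≈ 4.233 m/s

z² = 170² + y²
z = √(170² + 106²) = 2√10034
dz/dt = y/z · dy/dt = 106/(2√10034) · 8 = 212√10034/5017 ≈ 4.233 m/s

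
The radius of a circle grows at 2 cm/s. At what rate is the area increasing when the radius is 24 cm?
96π cm²/s

A = πr²
dA/dt = 2πr · dr/dt = 2π(24)(2) = 96π cm²/s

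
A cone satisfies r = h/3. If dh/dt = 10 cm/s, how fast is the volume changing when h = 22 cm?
4840π/9 cm³/s

V = (1/3)π(h/3)²h = πh³/27
dV/dt = πh²/9 · 10
At h = 22: dV/dt = 4840π/9 cm³/s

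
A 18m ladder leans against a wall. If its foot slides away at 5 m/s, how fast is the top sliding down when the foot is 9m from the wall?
5√3/3 ≈ 2.887 m/s

x² + y² = 18²
2x·dx/dt + 2y·dy/dt = 0
dy/dt = -x/y · dx/dt = -9/(9√3) · 5 = -5√3/3 m/s
The top is descending at 5√3/3 ≈ 2.887 m/s.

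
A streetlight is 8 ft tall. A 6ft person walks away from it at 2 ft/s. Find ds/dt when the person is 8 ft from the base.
6 ft/s

By similar triangles: 8/(x+s) = 6/s
Solving: s = 6x/2
ds/dt = 6/2 · dx/dt = 3 · 2 = 6 ft/s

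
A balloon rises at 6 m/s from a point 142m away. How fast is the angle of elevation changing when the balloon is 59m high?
0.036033 rad/s

tan(θ) = y/142
sec²(θ) · dθ/dt = (1/142) · dy/dt
dθ/dt = cos²(θ)/142 · 6 = 142/(142² + 59²) · 6
dθ/dt = 0.036033 rad/s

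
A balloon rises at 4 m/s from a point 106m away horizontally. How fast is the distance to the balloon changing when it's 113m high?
452√24005/24005 ≈ 2.917 m/s

z² = 106² + y²
z = √(106² + 113²) = √24005
dz/dt = y/z · dy/dt = 113/√24005 · 4 = 452√24005/24005 ≈ 2.917 m/s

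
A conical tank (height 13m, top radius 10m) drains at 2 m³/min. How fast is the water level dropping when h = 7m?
169/(2450π) ≈ 0.02196 m/min

r/h = 10/13, so r = (10/13)h
V = (1/3)πr²h = (1/3)π((10/13)h)²h = (100/507)πh³
dV/dh = (100/169)πh²
dh/dt = (dV/dt)/(dV/dh) = -2/((100/169)π·7²) = -169/(2450π) m/min
The level is dropping at 169/(2450π) ≈ 0.02196 m/min.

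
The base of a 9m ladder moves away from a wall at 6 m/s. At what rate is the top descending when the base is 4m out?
24√65/65 ≈ 2.977 m/s

x² + y² = 9²
2x·dx/dt + 2y·dy/dt = 0
dy/dt = -x/y · dx/dt = -4/√65 · 6 = -24√65/65 m/s
The top is descending at 24√65/65 ≈ 2.977 m/s.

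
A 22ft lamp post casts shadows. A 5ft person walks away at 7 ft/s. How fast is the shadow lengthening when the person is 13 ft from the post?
35/17 ft/s

By similar triangles: 22/(x+s) = 5/s
Solving: s = 5x/17
ds/dt = 5/17 · dx/dt = 5/17 · 7 = 35/17 ft/s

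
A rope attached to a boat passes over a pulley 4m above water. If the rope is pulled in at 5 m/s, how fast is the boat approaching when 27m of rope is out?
135√713/713 ≈ 5.056 m/s

rope² = x² + 4²
x = √(27² - 4²) = √713
dx/dt = (rope/x) · d(rope)/dt = (27/√713) · (-5) = -135√713/713 m/s
The boat approaches at 135√713/713 ≈ 5.056 m/s.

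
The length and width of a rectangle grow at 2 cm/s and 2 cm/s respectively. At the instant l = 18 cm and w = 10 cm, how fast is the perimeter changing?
8 cm/s

P = 2(l + w)
dP/dt = 2(dl/dt + dw/dt) = 2(2 + 2) = 8 cm/s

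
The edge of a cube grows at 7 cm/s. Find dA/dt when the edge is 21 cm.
1764 cm²/s

A = 6s²
dA/dt = 12s · ds/dt = 12·21·7 = 1764 cm²/s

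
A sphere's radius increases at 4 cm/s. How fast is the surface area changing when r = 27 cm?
864π cm²/s

S = 4πr²
dS/dt = dS/dr · dr/dt = 8πr · 4
At r = 27: dS/dt = 864π cm²/s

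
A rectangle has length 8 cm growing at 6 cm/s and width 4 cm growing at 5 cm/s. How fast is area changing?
64 cm²/s

A = lw
dA/dt = w·dl/dt + l·dw/dt = 4·6 + 8·5 = 64 cm²/s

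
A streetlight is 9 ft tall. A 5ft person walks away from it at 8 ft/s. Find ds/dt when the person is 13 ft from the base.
10 ft/s

By similar triangles: 9/(x+s) = 5/s
Solving: s = 5x/4
ds/dt = 5/4 · dx/dt = 5/4 · 8 = 10 ft/s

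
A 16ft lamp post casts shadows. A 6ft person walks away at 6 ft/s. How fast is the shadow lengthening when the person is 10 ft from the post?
18/5 ft/s

By similar triangles: 16/(x+s) = 6/s
Solving: s = 6x/10
ds/dt = 6/10 · dx/dt = 3/5 · 6 = 18/5 ft/s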